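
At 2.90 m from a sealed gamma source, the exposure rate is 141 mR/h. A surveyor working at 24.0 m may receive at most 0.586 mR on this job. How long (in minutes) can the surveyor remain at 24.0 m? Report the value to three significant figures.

Intensity scales as (d₁/d₂)², so rate at 24.0 m:
141 × (2.90/24.0)² = 141 × 0.01460 = 2.059 mR/h.
Stay time = 0.586 mR ÷ 2.059 mR/h = 0.2846 h = 17.08 min.

17.1 min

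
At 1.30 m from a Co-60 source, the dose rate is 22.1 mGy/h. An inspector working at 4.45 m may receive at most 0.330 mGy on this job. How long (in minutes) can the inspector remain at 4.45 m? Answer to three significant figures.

10.5 min

Applying the 1/r² law, rate at 4.45 m:
(1.30/4.45)² = 0.08534, so 22.1 × 0.08534 = 1.886 mGy/h.
Stay time = 0.330 mGy ÷ 1.886 mGy/h = 0.1750 h = 10.50 min.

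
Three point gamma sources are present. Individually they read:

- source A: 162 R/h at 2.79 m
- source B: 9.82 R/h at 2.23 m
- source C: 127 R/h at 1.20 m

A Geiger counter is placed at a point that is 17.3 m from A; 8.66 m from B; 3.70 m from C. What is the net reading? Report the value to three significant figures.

Each source contributes Iᵢ·(dᵢ/rᵢ)²; contributions add.
A: 162 × (2.79/17.3)² = 4.213 R/h
B: 9.82 × (2.23/8.66)² = 0.6512 R/h
C: 127 × (1.20/3.70)² = 13.36 R/h
Total = 4.213 + 0.6512 + 13.36 = 18.22 R/h.

18.2 R/h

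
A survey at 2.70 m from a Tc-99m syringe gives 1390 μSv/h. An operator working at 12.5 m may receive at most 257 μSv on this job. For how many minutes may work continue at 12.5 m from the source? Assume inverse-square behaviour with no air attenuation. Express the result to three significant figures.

238 min

Applying the 1/r² law, rate at 12.5 m:
(2.70/12.5)² = 0.04666, so 1390 × 0.04666 = 64.86 μSv/h.
Stay time = 257 μSv ÷ 64.86 μSv/h = 3.962 h = 237.7 min.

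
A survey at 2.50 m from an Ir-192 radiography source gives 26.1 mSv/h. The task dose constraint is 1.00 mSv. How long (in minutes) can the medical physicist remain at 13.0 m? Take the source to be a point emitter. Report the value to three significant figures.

Intensity scales as (d₁/d₂)², so rate at 13.0 m:
26.1 × (2.50/13.0)² = 26.1 × 0.03698 = 0.9652 mSv/h.
Stay time = 1.00 mSv ÷ 0.9652 mSv/h = 1.036 h = 62.16 min.

62.2 min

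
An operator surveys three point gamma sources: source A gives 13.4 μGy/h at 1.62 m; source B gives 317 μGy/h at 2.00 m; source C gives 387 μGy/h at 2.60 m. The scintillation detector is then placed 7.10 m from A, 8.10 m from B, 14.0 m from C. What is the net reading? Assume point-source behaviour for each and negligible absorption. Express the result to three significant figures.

By superposition, sum each source's inverse-square contribution:
A: 13.4 × (1.62/7.10)² = 0.6976 μGy/h
B: 317 × (2.00/8.10)² = 19.33 μGy/h
C: 387 × (2.60/14.0)² = 13.35 μGy/h
Total = 0.6976 + 19.33 + 13.35 = 33.38 μGy/h.

33.4 μGy/h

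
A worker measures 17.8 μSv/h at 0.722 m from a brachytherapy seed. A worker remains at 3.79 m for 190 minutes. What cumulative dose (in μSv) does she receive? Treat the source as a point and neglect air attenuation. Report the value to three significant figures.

2.05 μSv

Since intensity falls as 1/r², rate at 3.79 m:
(0.722/3.79)² = 0.03629, so 17.8 × 0.03629 = 0.6460 μSv/h.
Dose = rate × time = 0.6460 μSv/h × 3.167 h = 2.046 μSv.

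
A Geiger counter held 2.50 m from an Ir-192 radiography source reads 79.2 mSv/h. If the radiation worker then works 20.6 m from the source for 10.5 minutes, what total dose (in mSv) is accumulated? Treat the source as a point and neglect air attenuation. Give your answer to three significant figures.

0.204 mSv

By the inverse-square law, rate at 20.6 m:
(2.50/20.6)² = 0.01473, so 79.2 × 0.01473 = 1.167 mSv/h.
Dose = rate × time = 1.167 mSv/h × 0.1750 h = 0.2042 mSv.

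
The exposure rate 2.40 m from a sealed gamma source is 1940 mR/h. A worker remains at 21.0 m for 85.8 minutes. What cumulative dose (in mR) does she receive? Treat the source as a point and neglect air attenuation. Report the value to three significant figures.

Intensity scales as (d₁/d₂)², so rate at 21.0 m:
1940 × (2.40/21.0)² = 1940 × 0.01306 = 25.34 mR/h.
Dose = rate × time = 25.34 mR/h × 1.430 h = 36.24 mR.

36.2 mR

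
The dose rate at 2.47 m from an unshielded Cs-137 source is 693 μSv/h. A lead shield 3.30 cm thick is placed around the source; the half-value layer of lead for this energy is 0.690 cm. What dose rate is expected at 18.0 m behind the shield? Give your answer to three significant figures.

0.474 μSv/h

Distance alone: (2.47/18.0)² = 0.01883, so 693 × 0.01883 = 13.05 μSv/h.
Shield: 3.30/0.690 = 4.783 half-value layers → attenuation 2^(−4.783) = 0.03632.
Combined: 13.05 × 0.03632 = 0.4740 μSv/h.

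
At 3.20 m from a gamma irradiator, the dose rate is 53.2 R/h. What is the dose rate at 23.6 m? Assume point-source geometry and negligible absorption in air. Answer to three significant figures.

0.978 R/h

Since intensity falls as 1/r², the rate at 23.6 m is
(3.20/23.6)² = 0.01839, so 53.2 × 0.01839 = 0.9783 R/h.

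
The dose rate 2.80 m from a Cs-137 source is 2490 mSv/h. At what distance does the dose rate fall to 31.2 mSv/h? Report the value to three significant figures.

25.0 m

By the inverse-square law, d₂ = d₁·√(I₁/I₂).
I₁/I₂ = 2490/31.2 = 79.81, so d₂ = 2.80 × √79.81 = 25.01 m.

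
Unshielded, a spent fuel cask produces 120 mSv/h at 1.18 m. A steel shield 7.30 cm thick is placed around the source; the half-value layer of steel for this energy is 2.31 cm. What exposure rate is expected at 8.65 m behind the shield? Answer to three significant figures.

0.250 mSv/h

Distance alone: (1.18/8.65)² = 0.01861, so 120 × 0.01861 = 2.233 mSv/h.
Shield: 7.30/2.31 = 3.160 half-value layers → attenuation 2^(−3.160) = 0.1119.
Combined: 2.233 × 0.1119 = 0.2499 mSv/h.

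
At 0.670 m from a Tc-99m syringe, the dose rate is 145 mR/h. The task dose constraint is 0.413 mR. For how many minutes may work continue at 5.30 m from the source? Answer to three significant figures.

10.7 min

Using I₁d₁² = I₂d₂², rate at 5.30 m:
(0.670/5.30)² = 0.01598, so 145 × 0.01598 = 2.317 mR/h.
Stay time = 0.413 mR ÷ 2.317 mR/h = 0.1782 h = 10.69 min.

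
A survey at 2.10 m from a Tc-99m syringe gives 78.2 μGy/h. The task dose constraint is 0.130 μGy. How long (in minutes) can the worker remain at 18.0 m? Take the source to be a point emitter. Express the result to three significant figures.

7.33 min

Intensity scales as (d₁/d₂)², so rate at 18.0 m:
(2.10/18.0)² = 0.01361, so 78.2 × 0.01361 = 1.064 μGy/h.
Stay time = 0.130 μGy ÷ 1.064 μGy/h = 0.1222 h = 7.332 min.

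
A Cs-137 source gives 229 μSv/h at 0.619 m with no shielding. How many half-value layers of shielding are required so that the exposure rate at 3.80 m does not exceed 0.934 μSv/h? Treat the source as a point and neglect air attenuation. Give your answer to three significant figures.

At 3.80 m, distance alone gives (0.619/3.80)² = 0.02653, so 229 × 0.02653 = 6.075 μSv/h.
Further attenuation needed: 6.075/0.934 = 6.504.
n = log₂(6.504) = 2.701 half-value layers.

2.70 half-value layers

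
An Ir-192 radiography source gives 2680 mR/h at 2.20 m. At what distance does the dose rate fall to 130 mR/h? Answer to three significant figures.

Applying the 1/r² law, d₂ = d₁·√(I₁/I₂).
I₁/I₂ = 2680/130 = 20.62, so d₂ = 2.20 × √20.62 = 9.990 m.

9.99 m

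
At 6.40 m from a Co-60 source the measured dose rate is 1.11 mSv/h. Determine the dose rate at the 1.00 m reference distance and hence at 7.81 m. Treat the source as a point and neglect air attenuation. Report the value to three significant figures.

Using I₁d₁² = I₂d₂²,
At 1.00 m: 1.11 × (6.40/1.00)² = 1.11 × 40.96 = 45.47 mSv/h
At 7.81 m: (1.00/7.81)² = 0.01639, so 45.47 × 0.01639 = 0.7453 mSv/h.

45.5 mSv/h; 0.745 mSv/h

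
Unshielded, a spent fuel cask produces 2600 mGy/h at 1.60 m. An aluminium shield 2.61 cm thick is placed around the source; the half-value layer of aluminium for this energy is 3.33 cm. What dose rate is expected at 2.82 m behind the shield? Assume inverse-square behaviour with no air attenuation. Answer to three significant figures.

486 mGy/h

Distance alone: 2600 × (1.60/2.82)² = 2600 × 0.3219 = 836.9 mGy/h.
Shield: 2.61/3.33 = 0.7838 half-value layers → attenuation 2^(−0.7838) = 0.5808.
Combined: 836.9 × 0.5808 = 486.1 mGy/h.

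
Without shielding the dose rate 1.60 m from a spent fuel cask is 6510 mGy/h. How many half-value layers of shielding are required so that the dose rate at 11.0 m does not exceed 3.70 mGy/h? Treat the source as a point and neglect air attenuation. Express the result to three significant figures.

At 11.0 m, distance alone gives (1.60/11.0)² = 0.02116, so 6510 × 0.02116 = 137.8 mGy/h.
Further attenuation needed: 137.8/3.70 = 37.24.
n = log₂(37.24) = 5.219 half-value layers.

5.22 half-value layers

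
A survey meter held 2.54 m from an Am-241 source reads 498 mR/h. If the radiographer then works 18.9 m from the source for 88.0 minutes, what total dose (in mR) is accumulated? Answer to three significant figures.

13.2 mR

Since intensity falls as 1/r², rate at 18.9 m:
498 × (2.54/18.9)² = 498 × 0.01806 = 8.994 mR/h.
Dose = rate × time = 8.994 mR/h × 1.467 h = 13.19 mR.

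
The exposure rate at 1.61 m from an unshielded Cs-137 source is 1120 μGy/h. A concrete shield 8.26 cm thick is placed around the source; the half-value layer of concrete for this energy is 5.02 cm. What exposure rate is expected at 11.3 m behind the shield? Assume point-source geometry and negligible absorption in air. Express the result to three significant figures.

7.27 μGy/h

Distance alone: (1.61/11.3)² = 0.02030, so 1120 × 0.02030 = 22.74 μGy/h.
Shield: 8.26/5.02 = 1.645 half-value layers → attenuation 2^(−1.645) = 0.3197.
Combined: 22.74 × 0.3197 = 7.270 μGy/h.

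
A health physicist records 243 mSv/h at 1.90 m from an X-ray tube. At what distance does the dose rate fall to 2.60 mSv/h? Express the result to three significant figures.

Applying the 1/r² law, d₂ = d₁·√(I₁/I₂).
I₁/I₂ = 243/2.60 = 93.46, so d₂ = 1.90 × √93.46 = 18.37 m.

18.4 m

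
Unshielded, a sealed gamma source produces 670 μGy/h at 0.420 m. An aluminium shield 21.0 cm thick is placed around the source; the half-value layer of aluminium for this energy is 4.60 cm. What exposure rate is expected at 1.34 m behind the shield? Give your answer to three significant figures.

Distance alone: (0.420/1.34)² = 0.09824, so 670 × 0.09824 = 65.82 μGy/h.
Shield: 21.0/4.60 = 4.565 half-value layers → attenuation 2^(−4.565) = 0.04225.
Combined: 65.82 × 0.04225 = 2.781 μGy/h.

2.78 μGy/h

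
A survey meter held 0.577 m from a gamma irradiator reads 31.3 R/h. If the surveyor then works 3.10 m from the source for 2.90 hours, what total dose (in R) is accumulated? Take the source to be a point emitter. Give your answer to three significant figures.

3.14 R

Using I₁d₁² = I₂d₂², rate at 3.10 m:
31.3 × (0.577/3.10)² = 31.3 × 0.03464 = 1.084 R/h.
Dose = rate × time = 1.084 R/h × 2.900 h = 3.144 R.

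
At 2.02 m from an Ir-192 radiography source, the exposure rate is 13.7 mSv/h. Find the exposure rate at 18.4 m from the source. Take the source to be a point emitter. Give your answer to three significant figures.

Using I₁d₁² = I₂d₂², the rate at 18.4 m is
13.7 × (2.02/18.4)² = 13.7 × 0.01205 = 0.1651 mSv/h.

0.165 mSv/h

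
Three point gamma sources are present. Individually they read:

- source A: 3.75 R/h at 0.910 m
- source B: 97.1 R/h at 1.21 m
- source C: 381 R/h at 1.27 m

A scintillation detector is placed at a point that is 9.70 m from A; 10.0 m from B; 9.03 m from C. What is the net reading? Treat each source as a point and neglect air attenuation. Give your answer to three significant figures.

By superposition, sum each source's inverse-square contribution:
A: 3.75 × (0.910/9.70)² = 0.03300 R/h
B: 97.1 × (1.21/10.0)² = 1.422 R/h
C: 381 × (1.27/9.03)² = 7.536 R/h
Total = 0.03300 + 1.422 + 7.536 = 8.991 R/h.

8.99 R/h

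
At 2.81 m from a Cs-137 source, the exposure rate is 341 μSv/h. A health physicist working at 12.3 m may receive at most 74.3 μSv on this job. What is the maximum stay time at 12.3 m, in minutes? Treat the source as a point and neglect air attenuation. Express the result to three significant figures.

By the inverse-square law, rate at 12.3 m:
(2.81/12.3)² = 0.05219, so 341 × 0.05219 = 17.80 μSv/h.
Stay time = 74.3 μSv ÷ 17.80 μSv/h = 4.174 h = 250.4 min.

250 min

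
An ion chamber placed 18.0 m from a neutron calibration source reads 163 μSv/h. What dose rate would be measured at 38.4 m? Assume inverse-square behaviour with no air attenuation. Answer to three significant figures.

Applying the 1/r² law, scaling from 18.0 m to 38.4 m:
(18.0/38.4)² = 0.2197, so 163 × 0.2197 = 35.81 μSv/h.

35.8 μSv/h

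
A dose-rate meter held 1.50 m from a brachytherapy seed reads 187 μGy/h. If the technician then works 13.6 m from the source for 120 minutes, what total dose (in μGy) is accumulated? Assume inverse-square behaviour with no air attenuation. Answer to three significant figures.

Applying the 1/r² law, rate at 13.6 m:
(1.50/13.6)² = 0.01216, so 187 × 0.01216 = 2.274 μGy/h.
Dose = rate × time = 2.274 μGy/h × 2.000 h = 4.548 μGy.

4.55 μGy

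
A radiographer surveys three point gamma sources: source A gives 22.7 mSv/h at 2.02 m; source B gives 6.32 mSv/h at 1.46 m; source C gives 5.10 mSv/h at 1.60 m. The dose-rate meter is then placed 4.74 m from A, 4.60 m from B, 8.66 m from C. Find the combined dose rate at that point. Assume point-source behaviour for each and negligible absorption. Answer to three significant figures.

By superposition, sum each source's inverse-square contribution:
A: 22.7 × (2.02/4.74)² = 4.123 mSv/h
B: 6.32 × (1.46/4.60)² = 0.6367 mSv/h
C: 5.10 × (1.60/8.66)² = 0.1741 mSv/h
Total = 4.123 + 0.6367 + 0.1741 = 4.934 mSv/h.

4.93 mSv/h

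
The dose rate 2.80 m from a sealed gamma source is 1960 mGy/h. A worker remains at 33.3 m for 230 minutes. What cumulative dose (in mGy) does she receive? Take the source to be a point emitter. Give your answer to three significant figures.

Applying the 1/r² law, rate at 33.3 m:
(2.80/33.3)² = 0.007070, so 1960 × 0.007070 = 13.86 mGy/h.
Dose = rate × time = 13.86 mGy/h × 3.833 h = 53.13 mGy.

53.1 mGy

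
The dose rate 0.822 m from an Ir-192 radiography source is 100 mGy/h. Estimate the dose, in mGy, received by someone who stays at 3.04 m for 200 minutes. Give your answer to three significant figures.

Since intensity falls as 1/r², rate at 3.04 m:
(0.822/3.04)² = 0.07311, so 100 × 0.07311 = 7.311 mGy/h.
Dose = rate × time = 7.311 mGy/h × 3.333 h = 24.37 mGy.

24.4 mGy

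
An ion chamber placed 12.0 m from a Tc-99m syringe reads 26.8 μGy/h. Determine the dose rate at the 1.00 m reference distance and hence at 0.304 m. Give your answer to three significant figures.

3860 μGy/h; 41800 μGy/h

Since intensity falls as 1/r²,
At 1.00 m: (12.0/1.00)² = 144.0, so 26.8 × 144.0 = 3859 μGy/h
At 0.304 m: 3859 × (1.00/0.304)² = 3859 × 10.82 = 41750 μGy/h.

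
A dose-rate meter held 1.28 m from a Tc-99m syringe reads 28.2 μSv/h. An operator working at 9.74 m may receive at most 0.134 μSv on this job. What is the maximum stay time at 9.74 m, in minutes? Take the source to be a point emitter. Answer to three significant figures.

16.5 min

Intensity scales as (d₁/d₂)², so rate at 9.74 m:
(1.28/9.74)² = 0.01727, so 28.2 × 0.01727 = 0.4870 μSv/h.
Stay time = 0.134 μSv ÷ 0.4870 μSv/h = 0.2752 h = 16.51 min.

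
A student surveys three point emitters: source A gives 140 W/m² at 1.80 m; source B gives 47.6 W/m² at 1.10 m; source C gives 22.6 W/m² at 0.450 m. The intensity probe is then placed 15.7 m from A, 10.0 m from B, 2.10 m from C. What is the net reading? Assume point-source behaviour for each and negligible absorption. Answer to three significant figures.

By superposition, sum each source's inverse-square contribution:
A: 140 × (1.80/15.7)² = 1.840 W/m²
B: 47.6 × (1.10/10.0)² = 0.5760 W/m²
C: 22.6 × (0.450/2.10)² = 1.038 W/m²
Total = 1.840 + 0.5760 + 1.038 = 3.454 W/m².

3.45 W/m²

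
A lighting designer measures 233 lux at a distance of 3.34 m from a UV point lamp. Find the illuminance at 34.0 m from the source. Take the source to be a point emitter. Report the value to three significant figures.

Intensity scales as (d₁/d₂)², so the rate at 34.0 m is
(3.34/34.0)² = 0.009650, so 233 × 0.009650 = 2.248 lux.

2.25 lux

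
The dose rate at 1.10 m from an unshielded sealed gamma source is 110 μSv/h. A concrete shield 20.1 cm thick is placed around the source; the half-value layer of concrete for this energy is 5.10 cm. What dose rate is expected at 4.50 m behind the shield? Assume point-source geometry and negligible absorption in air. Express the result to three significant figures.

0.428 μSv/h

Distance alone: (1.10/4.50)² = 0.05975, so 110 × 0.05975 = 6.572 μSv/h.
Shield: 20.1/5.10 = 3.941 half-value layers → attenuation 2^(−3.941) = 0.06511.
Combined: 6.572 × 0.06511 = 0.4279 μSv/h.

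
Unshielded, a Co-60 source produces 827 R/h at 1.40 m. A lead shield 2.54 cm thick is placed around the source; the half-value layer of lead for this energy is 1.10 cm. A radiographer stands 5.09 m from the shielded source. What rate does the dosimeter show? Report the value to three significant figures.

Distance alone: 827 × (1.40/5.09)² = 827 × 0.07565 = 62.56 R/h.
Shield: 2.54/1.10 = 2.309 half-value layers → attenuation 2^(−2.309) = 0.2018.
Combined: 62.56 × 0.2018 = 12.62 R/h.

12.6 R/h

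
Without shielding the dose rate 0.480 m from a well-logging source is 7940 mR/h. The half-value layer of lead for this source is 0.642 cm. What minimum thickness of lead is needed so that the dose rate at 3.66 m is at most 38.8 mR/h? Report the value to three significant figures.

1.17 cm

At 3.66 m, distance alone gives 7940 × (0.480/3.66)² = 7940 × 0.01720 = 136.6 mR/h.
Further attenuation needed: 136.6/38.8 = 3.521.
n = log₂(3.521) = 1.816 half-value layers.
Thickness = 1.816 × 0.642 cm = 1.166 cm.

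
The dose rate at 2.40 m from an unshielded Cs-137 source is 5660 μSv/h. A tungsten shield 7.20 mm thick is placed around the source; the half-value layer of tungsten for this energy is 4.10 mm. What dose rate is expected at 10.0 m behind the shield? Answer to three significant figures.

Distance alone: 5660 × (2.40/10.0)² = 5660 × 0.05760 = 326.0 μSv/h.
Shield: 7.20/4.10 = 1.756 half-value layers → attenuation 2^(−1.756) = 0.2961.
Combined: 326.0 × 0.2961 = 96.53 μSv/h.

96.5 μSv/h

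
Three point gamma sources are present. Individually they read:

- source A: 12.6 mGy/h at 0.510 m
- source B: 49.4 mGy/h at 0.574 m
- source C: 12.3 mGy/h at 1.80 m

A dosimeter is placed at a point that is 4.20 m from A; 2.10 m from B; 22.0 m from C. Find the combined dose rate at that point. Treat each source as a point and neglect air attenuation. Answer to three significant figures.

3.96 mGy/h

By superposition, sum each source's inverse-square contribution:
A: 12.6 × (0.510/4.20)² = 0.1858 mGy/h
B: 49.4 × (0.574/2.10)² = 3.691 mGy/h
C: 12.3 × (1.80/22.0)² = 0.08234 mGy/h
Total = 0.1858 + 3.691 + 0.08234 = 3.959 mGy/h.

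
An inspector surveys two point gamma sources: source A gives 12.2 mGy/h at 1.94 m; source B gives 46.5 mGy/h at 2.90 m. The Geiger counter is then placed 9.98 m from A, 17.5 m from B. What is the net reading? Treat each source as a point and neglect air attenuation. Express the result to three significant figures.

1.74 mGy/h

Each source contributes Iᵢ·(dᵢ/rᵢ)²; contributions add.
A: 12.2 × (1.94/9.98)² = 0.4610 mGy/h
B: 46.5 × (2.90/17.5)² = 1.277 mGy/h
Total = 0.4610 + 1.277 = 1.738 mGy/h.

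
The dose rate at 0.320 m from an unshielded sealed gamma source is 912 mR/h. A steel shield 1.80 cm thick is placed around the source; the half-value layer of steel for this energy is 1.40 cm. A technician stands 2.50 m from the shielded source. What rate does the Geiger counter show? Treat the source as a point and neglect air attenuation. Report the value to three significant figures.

6.13 mR/h

Distance alone: 912 × (0.320/2.50)² = 912 × 0.01638 = 14.94 mR/h.
Shield: 1.80/1.40 = 1.286 half-value layers → attenuation 2^(−1.286) = 0.4101.
Combined: 14.94 × 0.4101 = 6.127 mR/h.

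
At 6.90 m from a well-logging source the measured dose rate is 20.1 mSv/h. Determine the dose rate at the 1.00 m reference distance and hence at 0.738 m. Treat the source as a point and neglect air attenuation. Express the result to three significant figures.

By the inverse-square law,
At 1.00 m: (6.90/1.00)² = 47.61, so 20.1 × 47.61 = 957.0 mSv/h
At 0.738 m: 957.0 × (1.00/0.738)² = 957.0 × 1.836 = 1757 mSv/h.

957 mSv/h; 1760 mSv/h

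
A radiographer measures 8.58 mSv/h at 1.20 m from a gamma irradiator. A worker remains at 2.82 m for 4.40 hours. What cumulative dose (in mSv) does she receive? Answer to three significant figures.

Since intensity falls as 1/r², rate at 2.82 m:
8.58 × (1.20/2.82)² = 8.58 × 0.1811 = 1.554 mSv/h.
Dose = rate × time = 1.554 mSv/h × 4.400 h = 6.838 mSv.

6.84 mSv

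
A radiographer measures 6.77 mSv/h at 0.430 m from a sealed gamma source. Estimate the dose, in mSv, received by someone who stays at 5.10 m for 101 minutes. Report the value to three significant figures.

0.0810 mSv

Intensity scales as (d₁/d₂)², so rate at 5.10 m:
(0.430/5.10)² = 0.007109, so 6.77 × 0.007109 = 0.04813 mSv/h.
Dose = rate × time = 0.04813 mSv/h × 1.683 h = 0.08100 mSv.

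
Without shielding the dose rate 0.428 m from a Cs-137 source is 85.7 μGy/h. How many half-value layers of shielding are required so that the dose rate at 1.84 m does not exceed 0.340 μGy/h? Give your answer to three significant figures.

At 1.84 m, distance alone gives (0.428/1.84)² = 0.05411, so 85.7 × 0.05411 = 4.637 μGy/h.
Further attenuation needed: 4.637/0.340 = 13.64.
n = log₂(13.64) = 3.770 half-value layers.

3.77 half-value layers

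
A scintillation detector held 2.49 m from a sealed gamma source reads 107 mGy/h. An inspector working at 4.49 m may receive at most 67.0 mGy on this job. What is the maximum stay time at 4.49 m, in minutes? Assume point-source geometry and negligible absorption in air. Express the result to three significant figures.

By the inverse-square law, rate at 4.49 m:
107 × (2.49/4.49)² = 107 × 0.3075 = 32.90 mGy/h.
Stay time = 67.0 mGy ÷ 32.90 mGy/h = 2.036 h = 122.2 min.

122 min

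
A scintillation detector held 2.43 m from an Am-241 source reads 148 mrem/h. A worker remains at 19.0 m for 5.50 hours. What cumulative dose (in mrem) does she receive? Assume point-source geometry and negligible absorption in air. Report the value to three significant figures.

13.3 mrem

Applying the 1/r² law, rate at 19.0 m:
148 × (2.43/19.0)² = 148 × 0.01636 = 2.421 mrem/h.
Dose = rate × time = 2.421 mrem/h × 5.500 h = 13.32 mrem.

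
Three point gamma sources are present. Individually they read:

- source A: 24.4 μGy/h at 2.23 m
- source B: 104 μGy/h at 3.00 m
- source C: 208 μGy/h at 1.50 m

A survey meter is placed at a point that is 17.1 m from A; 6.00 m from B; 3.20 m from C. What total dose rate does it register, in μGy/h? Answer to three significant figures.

72.1 μGy/h

By superposition, sum each source's inverse-square contribution:
A: 24.4 × (2.23/17.1)² = 0.4150 μGy/h
B: 104 × (3.00/6.00)² = 26.00 μGy/h
C: 208 × (1.50/3.20)² = 45.70 μGy/h
Total = 0.4150 + 26.00 + 45.70 = 72.12 μGy/h.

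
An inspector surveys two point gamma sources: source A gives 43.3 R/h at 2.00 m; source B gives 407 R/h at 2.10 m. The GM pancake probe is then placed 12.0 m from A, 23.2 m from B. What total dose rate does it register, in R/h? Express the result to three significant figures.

4.54 R/h

Each source contributes Iᵢ·(dᵢ/rᵢ)²; contributions add.
A: 43.3 × (2.00/12.0)² = 1.203 R/h
B: 407 × (2.10/23.2)² = 3.335 R/h
Total = 1.203 + 3.335 = 4.538 R/h.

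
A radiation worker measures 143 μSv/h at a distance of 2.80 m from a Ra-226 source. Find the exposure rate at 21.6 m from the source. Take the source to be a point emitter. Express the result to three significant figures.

Intensity scales as (d₁/d₂)², so the rate at 21.6 m is
(2.80/21.6)² = 0.01680, so 143 × 0.01680 = 2.402 μSv/h.

2.40 μSv/h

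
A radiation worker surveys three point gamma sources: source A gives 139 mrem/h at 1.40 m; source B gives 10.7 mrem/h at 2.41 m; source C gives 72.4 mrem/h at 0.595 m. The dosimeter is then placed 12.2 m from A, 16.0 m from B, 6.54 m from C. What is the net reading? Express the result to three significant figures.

By superposition, sum each source's inverse-square contribution:
A: 139 × (1.40/12.2)² = 1.830 mrem/h
B: 10.7 × (2.41/16.0)² = 0.2428 mrem/h
C: 72.4 × (0.595/6.54)² = 0.5993 mrem/h
Total = 1.830 + 0.2428 + 0.5993 = 2.672 mrem/h.

2.67 mrem/h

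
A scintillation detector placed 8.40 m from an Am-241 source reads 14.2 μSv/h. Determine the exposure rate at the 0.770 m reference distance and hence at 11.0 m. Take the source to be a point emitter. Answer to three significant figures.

1690 μSv/h; 8.28 μSv/h

Applying the 1/r² law,
At 0.770 m: (8.40/0.770)² = 119.0, so 14.2 × 119.0 = 1690 μSv/h
At 11.0 m: (0.770/11.0)² = 0.004900, so 1690 × 0.004900 = 8.281 μSv/h.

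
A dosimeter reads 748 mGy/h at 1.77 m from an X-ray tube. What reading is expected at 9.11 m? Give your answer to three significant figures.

28.2 mGy/h

Since intensity falls as 1/r², the rate at 9.11 m is
748 × (1.77/9.11)² = 748 × 0.03775 = 28.24 mGy/h.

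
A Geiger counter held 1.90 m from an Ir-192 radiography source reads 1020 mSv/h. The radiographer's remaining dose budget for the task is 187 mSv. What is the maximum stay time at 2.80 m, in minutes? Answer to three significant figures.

23.9 min

Intensity scales as (d₁/d₂)², so rate at 2.80 m:
(1.90/2.80)² = 0.4605, so 1020 × 0.4605 = 469.7 mSv/h.
Stay time = 187 mSv ÷ 469.7 mSv/h = 0.3981 h = 23.89 min.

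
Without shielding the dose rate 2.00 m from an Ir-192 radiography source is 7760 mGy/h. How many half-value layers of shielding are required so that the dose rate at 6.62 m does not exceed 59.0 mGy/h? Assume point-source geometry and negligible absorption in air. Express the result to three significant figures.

3.59 half-value layers

At 6.62 m, distance alone gives (2.00/6.62)² = 0.09127, so 7760 × 0.09127 = 708.3 mGy/h.
Further attenuation needed: 708.3/59.0 = 12.01.
n = log₂(12.01) = 3.586 half-value layers.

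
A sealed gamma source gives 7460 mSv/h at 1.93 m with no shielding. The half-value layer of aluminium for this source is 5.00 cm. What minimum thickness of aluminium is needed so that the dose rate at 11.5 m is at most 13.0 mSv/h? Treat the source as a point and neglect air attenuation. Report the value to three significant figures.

At 11.5 m, distance alone gives (1.93/11.5)² = 0.02817, so 7460 × 0.02817 = 210.1 mSv/h.
Further attenuation needed: 210.1/13.0 = 16.16.
n = log₂(16.16) = 4.014 half-value layers.
Thickness = 4.014 × 5.00 cm = 20.07 cm.

20.1 cm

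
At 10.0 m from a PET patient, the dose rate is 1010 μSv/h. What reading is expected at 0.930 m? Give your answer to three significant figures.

Intensity scales as (d₁/d₂)², so the rate at 0.930 m is
(10.0/0.930)² = 115.6, so 1010 × 115.6 = 116800 μSv/h.

117000 μSv/h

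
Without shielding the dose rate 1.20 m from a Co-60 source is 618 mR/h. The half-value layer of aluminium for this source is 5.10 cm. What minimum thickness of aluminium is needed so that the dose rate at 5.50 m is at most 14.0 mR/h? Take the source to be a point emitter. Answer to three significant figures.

5.46 cm

At 5.50 m, distance alone gives (1.20/5.50)² = 0.04760, so 618 × 0.04760 = 29.42 mR/h.
Further attenuation needed: 29.42/14.0 = 2.101.
n = log₂(2.101) = 1.071 half-value layers.
Thickness = 1.071 × 5.10 cm = 5.462 cm.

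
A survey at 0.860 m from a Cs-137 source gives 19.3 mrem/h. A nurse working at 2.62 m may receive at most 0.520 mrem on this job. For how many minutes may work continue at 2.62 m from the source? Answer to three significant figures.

Using I₁d₁² = I₂d₂², rate at 2.62 m:
(0.860/2.62)² = 0.1077, so 19.3 × 0.1077 = 2.079 mrem/h.
Stay time = 0.520 mrem ÷ 2.079 mrem/h = 0.2501 h = 15.01 min.

15.0 min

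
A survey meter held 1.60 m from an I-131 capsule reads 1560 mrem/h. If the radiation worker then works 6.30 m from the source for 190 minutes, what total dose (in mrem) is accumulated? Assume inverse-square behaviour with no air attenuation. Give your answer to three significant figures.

Using I₁d₁² = I₂d₂², rate at 6.30 m:
1560 × (1.60/6.30)² = 1560 × 0.06450 = 100.6 mrem/h.
Dose = rate × time = 100.6 mrem/h × 3.167 h = 318.6 mrem.

319 mrem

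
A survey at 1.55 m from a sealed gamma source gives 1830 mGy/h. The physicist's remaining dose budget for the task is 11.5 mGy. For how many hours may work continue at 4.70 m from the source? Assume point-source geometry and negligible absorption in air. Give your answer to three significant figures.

By the inverse-square law, rate at 4.70 m:
(1.55/4.70)² = 0.1088, so 1830 × 0.1088 = 199.1 mGy/h.
Stay time = 11.5 mGy ÷ 199.1 mGy/h = 0.05776 h.

0.0578 h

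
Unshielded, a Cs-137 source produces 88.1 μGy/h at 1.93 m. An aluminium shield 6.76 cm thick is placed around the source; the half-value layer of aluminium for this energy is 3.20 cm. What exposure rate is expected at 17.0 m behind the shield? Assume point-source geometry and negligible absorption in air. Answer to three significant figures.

Distance alone: (1.93/17.0)² = 0.01289, so 88.1 × 0.01289 = 1.136 μGy/h.
Shield: 6.76/3.20 = 2.112 half-value layers → attenuation 2^(−2.112) = 0.2313.
Combined: 1.136 × 0.2313 = 0.2628 μGy/h.

0.263 μGy/h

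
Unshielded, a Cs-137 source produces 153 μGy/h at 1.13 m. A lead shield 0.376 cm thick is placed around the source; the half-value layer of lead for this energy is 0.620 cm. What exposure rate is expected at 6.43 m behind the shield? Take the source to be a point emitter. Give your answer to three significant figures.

Distance alone: 153 × (1.13/6.43)² = 153 × 0.03088 = 4.725 μGy/h.
Shield: 0.376/0.620 = 0.6065 half-value layers → attenuation 2^(−0.6065) = 0.6568.
Combined: 4.725 × 0.6568 = 3.103 μGy/h.

3.10 μGy/h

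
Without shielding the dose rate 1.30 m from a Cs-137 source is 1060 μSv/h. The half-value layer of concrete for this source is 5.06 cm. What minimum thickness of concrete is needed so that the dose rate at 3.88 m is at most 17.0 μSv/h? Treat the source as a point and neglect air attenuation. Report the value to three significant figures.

At 3.88 m, distance alone gives 1060 × (1.30/3.88)² = 1060 × 0.1123 = 119.0 μSv/h.
Further attenuation needed: 119.0/17.0 = 7.000.
n = log₂(7.000) = 2.807 half-value layers.
Thickness = 2.807 × 5.06 cm = 14.20 cm.

14.2 cm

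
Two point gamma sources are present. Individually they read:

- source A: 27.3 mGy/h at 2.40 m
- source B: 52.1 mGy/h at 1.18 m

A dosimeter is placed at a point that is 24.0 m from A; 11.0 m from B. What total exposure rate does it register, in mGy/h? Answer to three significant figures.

0.873 mGy/h

Each source contributes Iᵢ·(dᵢ/rᵢ)²; contributions add.
A: 27.3 × (2.40/24.0)² = 0.2730 mGy/h
B: 52.1 × (1.18/11.0)² = 0.5995 mGy/h
Total = 0.2730 + 0.5995 = 0.8725 mGy/h.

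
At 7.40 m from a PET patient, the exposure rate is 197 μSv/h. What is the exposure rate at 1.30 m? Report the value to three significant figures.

Since intensity falls as 1/r², the rate at 1.30 m is
(7.40/1.30)² = 32.40, so 197 × 32.40 = 6383 μSv/h.

6380 μSv/h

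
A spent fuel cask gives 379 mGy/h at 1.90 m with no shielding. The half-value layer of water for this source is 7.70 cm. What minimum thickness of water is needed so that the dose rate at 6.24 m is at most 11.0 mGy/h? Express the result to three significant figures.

At 6.24 m, distance alone gives (1.90/6.24)² = 0.09271, so 379 × 0.09271 = 35.14 mGy/h.
Further attenuation needed: 35.14/11.0 = 3.195.
n = log₂(3.195) = 1.676 half-value layers.
Thickness = 1.676 × 7.70 cm = 12.91 cm.

12.9 cm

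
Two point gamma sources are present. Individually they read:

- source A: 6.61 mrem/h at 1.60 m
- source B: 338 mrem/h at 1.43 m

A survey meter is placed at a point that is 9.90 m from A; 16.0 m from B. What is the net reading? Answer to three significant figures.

By superposition, sum each source's inverse-square contribution:
A: 6.61 × (1.60/9.90)² = 0.1727 mrem/h
B: 338 × (1.43/16.0)² = 2.700 mrem/h
Total = 0.1727 + 2.700 = 2.873 mrem/h.

2.87 mrem/h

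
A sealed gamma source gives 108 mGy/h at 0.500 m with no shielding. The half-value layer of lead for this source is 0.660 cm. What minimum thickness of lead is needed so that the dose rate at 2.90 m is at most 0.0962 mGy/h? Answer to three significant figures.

3.34 cm

At 2.90 m, distance alone gives 108 × (0.500/2.90)² = 108 × 0.02973 = 3.211 mGy/h.
Further attenuation needed: 3.211/0.0962 = 33.38.
n = log₂(33.38) = 5.061 half-value layers.
Thickness = 5.061 × 0.660 cm = 3.340 cm.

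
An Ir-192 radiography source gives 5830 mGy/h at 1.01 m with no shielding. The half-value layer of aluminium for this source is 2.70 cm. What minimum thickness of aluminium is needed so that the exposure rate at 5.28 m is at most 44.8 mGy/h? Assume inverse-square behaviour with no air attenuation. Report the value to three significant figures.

At 5.28 m, distance alone gives (1.01/5.28)² = 0.03659, so 5830 × 0.03659 = 213.3 mGy/h.
Further attenuation needed: 213.3/44.8 = 4.761.
n = log₂(4.761) = 2.251 half-value layers.
Thickness = 2.251 × 2.70 cm = 6.078 cm.

6.08 cm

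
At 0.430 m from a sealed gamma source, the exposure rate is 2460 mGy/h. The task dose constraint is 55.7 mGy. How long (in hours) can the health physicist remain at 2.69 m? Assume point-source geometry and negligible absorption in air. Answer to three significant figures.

By the inverse-square law, rate at 2.69 m:
(0.430/2.69)² = 0.02555, so 2460 × 0.02555 = 62.85 mGy/h.
Stay time = 55.7 mGy ÷ 62.85 mGy/h = 0.8862 h.

0.886 h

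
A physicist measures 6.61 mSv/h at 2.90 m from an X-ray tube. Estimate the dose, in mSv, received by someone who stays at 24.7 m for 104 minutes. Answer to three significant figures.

0.158 mSv

Intensity scales as (d₁/d₂)², so rate at 24.7 m:
6.61 × (2.90/24.7)² = 6.61 × 0.01378 = 0.09109 mSv/h.
Dose = rate × time = 0.09109 mSv/h × 1.733 h = 0.1579 mSv.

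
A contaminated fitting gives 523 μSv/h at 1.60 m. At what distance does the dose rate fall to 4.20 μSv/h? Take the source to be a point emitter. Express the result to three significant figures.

Applying the 1/r² law, d₂ = d₁·√(I₁/I₂).
I₁/I₂ = 523/4.20 = 124.5, so d₂ = 1.60 × √124.5 = 17.85 m.

17.9 m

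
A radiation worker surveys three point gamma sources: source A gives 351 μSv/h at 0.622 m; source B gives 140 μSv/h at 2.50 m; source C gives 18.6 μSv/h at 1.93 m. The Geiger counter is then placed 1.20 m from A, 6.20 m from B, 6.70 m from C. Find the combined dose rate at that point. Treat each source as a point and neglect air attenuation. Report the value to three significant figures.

By superposition, sum each source's inverse-square contribution:
A: 351 × (0.622/1.20)² = 94.30 μSv/h
B: 140 × (2.50/6.20)² = 22.76 μSv/h
C: 18.6 × (1.93/6.70)² = 1.543 μSv/h
Total = 94.30 + 22.76 + 1.543 = 118.6 μSv/h.

119 μSv/h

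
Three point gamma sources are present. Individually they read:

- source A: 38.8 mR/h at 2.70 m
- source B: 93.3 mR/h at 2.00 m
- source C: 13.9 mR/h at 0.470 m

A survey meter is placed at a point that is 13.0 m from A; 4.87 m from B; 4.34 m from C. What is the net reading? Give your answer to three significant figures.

17.6 mR/h

By superposition, sum each source's inverse-square contribution:
A: 38.8 × (2.70/13.0)² = 1.674 mR/h
B: 93.3 × (2.00/4.87)² = 15.74 mR/h
C: 13.9 × (0.470/4.34)² = 0.1630 mR/h
Total = 1.674 + 15.74 + 0.1630 = 17.58 mR/h.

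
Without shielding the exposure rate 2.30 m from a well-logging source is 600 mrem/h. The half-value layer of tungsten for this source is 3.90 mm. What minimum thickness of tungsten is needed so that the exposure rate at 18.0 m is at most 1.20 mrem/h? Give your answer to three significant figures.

11.8 mm

At 18.0 m, distance alone gives (2.30/18.0)² = 0.01633, so 600 × 0.01633 = 9.798 mrem/h.
Further attenuation needed: 9.798/1.20 = 8.165.
n = log₂(8.165) = 3.029 half-value layers.
Thickness = 3.029 × 3.90 mm = 11.81 mm.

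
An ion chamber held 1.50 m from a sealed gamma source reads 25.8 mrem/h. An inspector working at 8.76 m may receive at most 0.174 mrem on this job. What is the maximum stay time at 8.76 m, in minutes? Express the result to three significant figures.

13.8 min

Applying the 1/r² law, rate at 8.76 m:
25.8 × (1.50/8.76)² = 25.8 × 0.02932 = 0.7565 mrem/h.
Stay time = 0.174 mrem ÷ 0.7565 mrem/h = 0.2300 h = 13.80 min.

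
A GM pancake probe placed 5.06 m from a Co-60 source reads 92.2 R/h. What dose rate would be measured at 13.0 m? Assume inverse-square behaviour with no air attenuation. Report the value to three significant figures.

14.0 R/h

Using I₁d₁² = I₂d₂², scaling from 5.06 m to 13.0 m:
92.2 × (5.06/13.0)² = 92.2 × 0.1515 = 13.97 R/h.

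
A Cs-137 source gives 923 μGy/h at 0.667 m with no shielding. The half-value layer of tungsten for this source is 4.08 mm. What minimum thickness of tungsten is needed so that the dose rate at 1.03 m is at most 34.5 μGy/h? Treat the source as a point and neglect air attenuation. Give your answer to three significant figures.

14.2 mm

At 1.03 m, distance alone gives 923 × (0.667/1.03)² = 923 × 0.4194 = 387.1 μGy/h.
Further attenuation needed: 387.1/34.5 = 11.22.
n = log₂(11.22) = 3.488 half-value layers.
Thickness = 3.488 × 4.08 mm = 14.23 mm.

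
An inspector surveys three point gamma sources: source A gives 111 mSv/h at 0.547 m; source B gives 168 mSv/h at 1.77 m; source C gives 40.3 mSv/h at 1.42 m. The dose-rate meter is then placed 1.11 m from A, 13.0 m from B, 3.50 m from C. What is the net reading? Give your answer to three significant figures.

36.7 mSv/h

Each source contributes Iᵢ·(dᵢ/rᵢ)²; contributions add.
A: 111 × (0.547/1.11)² = 26.96 mSv/h
B: 168 × (1.77/13.0)² = 3.114 mSv/h
C: 40.3 × (1.42/3.50)² = 6.634 mSv/h
Total = 26.96 + 3.114 + 6.634 = 36.71 mSv/h.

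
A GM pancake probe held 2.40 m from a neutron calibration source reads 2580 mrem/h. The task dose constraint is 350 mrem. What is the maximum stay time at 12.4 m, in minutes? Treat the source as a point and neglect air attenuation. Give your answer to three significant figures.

Intensity scales as (d₁/d₂)², so rate at 12.4 m:
2580 × (2.40/12.4)² = 2580 × 0.03746 = 96.65 mrem/h.
Stay time = 350 mrem ÷ 96.65 mrem/h = 3.621 h = 217.3 min.

217 min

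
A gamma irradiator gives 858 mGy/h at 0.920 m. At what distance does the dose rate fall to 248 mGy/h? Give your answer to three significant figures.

Applying the 1/r² law, d₂ = d₁·√(I₁/I₂).
I₁/I₂ = 858/248 = 3.460, so d₂ = 0.920 × √3.460 = 1.711 m.

1.71 m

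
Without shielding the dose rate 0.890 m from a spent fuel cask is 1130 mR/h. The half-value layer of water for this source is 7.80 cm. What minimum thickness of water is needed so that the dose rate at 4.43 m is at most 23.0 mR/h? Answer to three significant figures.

At 4.43 m, distance alone gives 1130 × (0.890/4.43)² = 1130 × 0.04036 = 45.61 mR/h.
Further attenuation needed: 45.61/23.0 = 1.983.
n = log₂(1.983) = 0.9877 half-value layers.
Thickness = 0.9877 × 7.80 cm = 7.704 cm.

7.70 cm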